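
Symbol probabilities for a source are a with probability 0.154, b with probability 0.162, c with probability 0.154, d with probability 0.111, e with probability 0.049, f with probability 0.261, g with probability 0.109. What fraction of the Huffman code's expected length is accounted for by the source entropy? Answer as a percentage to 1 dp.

Entropy H = −Σ p log₂ p ≈ 2.6762 bits.
Huffman merges: 49/1000+109/1000→79/500; 111/1000+77/500→53/200; 77/500+79/500→39/125; 81/500+261/1000→423/1000; 53/200+39/125→577/1000; 423/1000+577/1000→1. L = 547/200 ≈ 2.7350.
Efficiency = H/L = 2.6762/2.7350 = 97.9%.

97.9%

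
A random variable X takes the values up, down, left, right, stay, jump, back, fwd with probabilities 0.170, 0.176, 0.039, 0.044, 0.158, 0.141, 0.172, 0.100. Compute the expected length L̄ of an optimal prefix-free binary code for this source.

Repeatedly combine the two least-probable nodes; the expected code length is the sum of the merged weights.
merge 39/1000 + 11/250 → 83/1000
merge 83/1000 + 1/10 → 183/1000
merge 141/1000 + 79/500 → 299/1000
merge 17/100 + 43/250 → 171/500
merge 22/125 + 183/1000 → 359/1000
merge 299/1000 + 171/500 → 641/1000
merge 359/1000 + 641/1000 → 1
L = 83/1000 + 183/1000 + 299/1000 + 171/500 + 359/1000 + 641/1000 + 1 = 2907/1000 = 2.907 bits/symbol.

2.907 bits/symbol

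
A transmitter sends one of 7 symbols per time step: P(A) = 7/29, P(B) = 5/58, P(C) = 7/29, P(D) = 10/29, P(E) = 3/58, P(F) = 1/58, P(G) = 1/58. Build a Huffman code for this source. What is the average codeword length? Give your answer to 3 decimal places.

Repeatedly combine the two least-probable nodes; the expected code length is the sum of the merged weights.
merge 1/58 + 1/58 → 1/29
merge 1/29 + 3/58 → 5/58
merge 5/58 + 5/58 → 5/29
merge 5/29 + 7/29 → 12/29
merge 7/29 + 10/29 → 17/29
merge 12/29 + 17/29 → 1
L = 1/29 + 5/58 + 5/29 + 12/29 + 17/29 + 1 = 133/58 ≈ 2.293 bits/symbol.

2.293 bits/symbol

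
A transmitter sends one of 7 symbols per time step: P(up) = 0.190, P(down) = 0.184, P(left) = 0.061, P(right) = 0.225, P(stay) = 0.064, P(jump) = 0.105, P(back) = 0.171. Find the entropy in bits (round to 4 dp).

2.6659 bits

H = −Σ pᵢ log₂ pᵢ.
−0.190·log₂(0.190) = 0.4552
−0.184·log₂(0.184) = 0.4494
−0.061·log₂(0.061) = 0.2461
−0.225·log₂(0.225) = 0.4842
−0.064·log₂(0.064) = 0.2538
−0.105·log₂(0.105) = 0.3414
−0.171·log₂(0.171) = 0.4357
Sum ≈ 2.6659 → 2.6659 bits.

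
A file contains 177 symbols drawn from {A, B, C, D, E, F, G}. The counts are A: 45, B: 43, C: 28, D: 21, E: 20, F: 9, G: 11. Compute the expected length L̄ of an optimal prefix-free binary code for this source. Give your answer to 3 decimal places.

Probabilities are the counts divided by 177.
Repeatedly combine the two least-probable nodes; the expected code length is the sum of the merged weights.
merge 3/59 + 11/177 → 20/177
merge 20/177 + 20/177 → 40/177
merge 7/59 + 28/177 → 49/177
merge 40/177 + 43/177 → 83/177
merge 15/59 + 49/177 → 94/177
merge 83/177 + 94/177 → 1
L = 20/177 + 40/177 + 49/177 + 83/177 + 94/177 + 1 = 463/177 ≈ 2.616 bits/symbol.

2.616 bits/symbol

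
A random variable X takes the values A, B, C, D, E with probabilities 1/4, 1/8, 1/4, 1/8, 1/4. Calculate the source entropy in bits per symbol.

2.25 bits

Each probability is a power of 1/2, so log₂(1/p) is an integer.
H = Σ p·log₂(1/p) = 1/4·2 + 1/8·3 + 1/4·2 + 1/8·3 + 1/4·2 = 2.25 bits.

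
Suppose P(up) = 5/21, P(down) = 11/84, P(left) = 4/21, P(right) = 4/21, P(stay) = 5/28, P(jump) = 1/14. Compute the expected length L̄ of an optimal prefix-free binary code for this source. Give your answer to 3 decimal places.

2.571 bits/symbol

Repeatedly combine the two least-probable nodes; the expected code length is the sum of the merged weights.
merge 1/14 + 11/84 → 17/84
merge 5/28 + 4/21 → 31/84
merge 4/21 + 17/84 → 11/28
merge 5/21 + 31/84 → 17/28
merge 11/28 + 17/28 → 1
L = 17/84 + 31/84 + 11/28 + 17/28 + 1 = 18/7 ≈ 2.571 bits/symbol.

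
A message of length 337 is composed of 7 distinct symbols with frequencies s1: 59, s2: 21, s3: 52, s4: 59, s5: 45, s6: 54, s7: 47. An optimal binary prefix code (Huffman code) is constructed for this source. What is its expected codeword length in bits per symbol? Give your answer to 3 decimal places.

2.825 bits/symbol

Probabilities are the counts divided by 337.
Repeatedly combine the two least-probable nodes; the expected code length is the sum of the merged weights.
merge 21/337 + 45/337 → 66/337
merge 47/337 + 52/337 → 99/337
merge 54/337 + 59/337 → 113/337
merge 59/337 + 66/337 → 125/337
merge 99/337 + 113/337 → 212/337
merge 125/337 + 212/337 → 1
L = 66/337 + 99/337 + 113/337 + 125/337 + 212/337 + 1 = 952/337 ≈ 2.825 bits/symbol.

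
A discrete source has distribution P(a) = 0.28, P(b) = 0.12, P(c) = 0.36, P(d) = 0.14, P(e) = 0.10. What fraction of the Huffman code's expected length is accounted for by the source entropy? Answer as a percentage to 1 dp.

Entropy H = −Σ p log₂ p ≈ 2.1412 bits.
Huffman merges: 1/10+3/25→11/50; 7/50+11/50→9/25; 7/25+9/25→16/25; 9/25+16/25→1. L = 111/50 ≈ 2.2200.
Efficiency = H/L = 2.1412/2.2200 = 96.5%.

96.5%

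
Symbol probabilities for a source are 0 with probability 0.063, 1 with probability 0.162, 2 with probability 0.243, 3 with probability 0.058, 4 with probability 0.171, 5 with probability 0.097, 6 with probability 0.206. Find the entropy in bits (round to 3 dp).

H = −Σ pᵢ log₂ pᵢ.
−0.063·log₂(0.063) = 0.2513
−0.162·log₂(0.162) = 0.4254
−0.243·log₂(0.243) = 0.4960
−0.058·log₂(0.058) = 0.2383
−0.171·log₂(0.171) = 0.4357
−0.097·log₂(0.097) = 0.3265
−0.206·log₂(0.206) = 0.4695
Sum ≈ 2.6426 → 2.643 bits.

2.643 bits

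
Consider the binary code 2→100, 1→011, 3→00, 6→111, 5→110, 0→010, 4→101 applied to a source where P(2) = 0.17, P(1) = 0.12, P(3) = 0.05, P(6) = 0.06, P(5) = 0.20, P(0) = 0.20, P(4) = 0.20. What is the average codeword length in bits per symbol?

2.95 bits/symbol

L̄ = Σ pᵢ·ℓᵢ = 0.17·3 + 0.12·3 + 0.05·2 + 0.06·3 + 0.20·3 + 0.20·3 + 0.20·3 = 2.95 bits/symbol.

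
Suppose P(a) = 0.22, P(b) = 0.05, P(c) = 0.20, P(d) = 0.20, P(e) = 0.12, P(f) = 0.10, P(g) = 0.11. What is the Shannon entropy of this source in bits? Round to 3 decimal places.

H = −Σ pᵢ log₂ pᵢ.
−0.22·log₂(0.22) = 0.4806
−0.05·log₂(0.05) = 0.2161
−0.20·log₂(0.20) = 0.4644
−0.20·log₂(0.20) = 0.4644
−0.12·log₂(0.12) = 0.3671
−0.10·log₂(0.10) = 0.3322
−0.11·log₂(0.11) = 0.3503
Sum ≈ 2.6750 → 2.675 bits.

2.675 bits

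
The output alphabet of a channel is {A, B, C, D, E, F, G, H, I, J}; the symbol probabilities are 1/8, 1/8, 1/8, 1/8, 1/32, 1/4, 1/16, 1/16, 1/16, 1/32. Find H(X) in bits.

3.0625 bits

Each probability is a power of 1/2, so log₂(1/p) is an integer.
H = Σ p·log₂(1/p) = 1/8·3 + 1/8·3 + 1/8·3 + 1/8·3 + 1/32·5 + 1/4·2 + 1/16·4 + 1/16·4 + 1/16·4 + 1/32·5 = 3.0625 bits.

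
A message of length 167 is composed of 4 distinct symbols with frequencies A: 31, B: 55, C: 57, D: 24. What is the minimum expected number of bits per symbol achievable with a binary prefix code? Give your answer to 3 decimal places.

Probabilities are the counts divided by 167.
Repeatedly combine the two least-probable nodes; the expected code length is the sum of the merged weights.
merge 24/167 + 31/167 → 55/167
merge 55/167 + 55/167 → 110/167
merge 57/167 + 110/167 → 1
L = 55/167 + 110/167 + 1 = 332/167 ≈ 1.988 bits/symbol.

1.988 bits/symbol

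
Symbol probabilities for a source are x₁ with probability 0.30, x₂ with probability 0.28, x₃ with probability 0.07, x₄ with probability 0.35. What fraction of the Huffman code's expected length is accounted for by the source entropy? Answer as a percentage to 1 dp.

91.7%

Entropy H = −Σ p log₂ p ≈ 1.8340 bits.
Huffman merges: 7/100+7/25→7/20; 3/10+7/20→13/20; 7/20+13/20→1. L = 2 ≈ 2.0000.
Efficiency = H/L = 1.8340/2.0000 = 91.7%.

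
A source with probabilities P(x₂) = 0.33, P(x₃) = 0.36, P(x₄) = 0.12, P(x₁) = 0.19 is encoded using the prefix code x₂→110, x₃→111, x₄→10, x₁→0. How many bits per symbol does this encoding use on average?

L̄ = Σ pᵢ·ℓᵢ = 0.33·3 + 0.36·3 + 0.12·2 + 0.19·1 = 2.5 bits/symbol.

2.5 bits/symbol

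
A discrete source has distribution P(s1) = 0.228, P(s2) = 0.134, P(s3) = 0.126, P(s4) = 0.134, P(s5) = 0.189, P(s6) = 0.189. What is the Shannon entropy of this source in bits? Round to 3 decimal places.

H = −Σ pᵢ log₂ pᵢ.
−0.228·log₂(0.228) = 0.4863
−0.134·log₂(0.134) = 0.3886
−0.126·log₂(0.126) = 0.3766
−0.134·log₂(0.134) = 0.3886
−0.189·log₂(0.189) = 0.4543
−0.189·log₂(0.189) = 0.4543
Sum ≈ 2.5485 → 2.549 bits.

2.549 bits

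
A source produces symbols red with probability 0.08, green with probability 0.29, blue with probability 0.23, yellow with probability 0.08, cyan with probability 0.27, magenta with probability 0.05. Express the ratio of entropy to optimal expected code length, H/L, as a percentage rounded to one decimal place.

Entropy H = −Σ p log₂ p ≈ 2.3147 bits.
Huffman merges: 1/20+2/25→13/100; 2/25+13/100→21/100; 21/100+23/100→11/25; 27/100+29/100→14/25; 11/25+14/25→1. L = 117/50 ≈ 2.3400.
Efficiency = H/L = 2.3147/2.3400 = 98.9%.

98.9%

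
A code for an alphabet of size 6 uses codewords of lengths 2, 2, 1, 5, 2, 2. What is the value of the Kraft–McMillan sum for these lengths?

With common denominator 2^5 = 32: Σ 2^(−ℓᵢ) = 8/32 + 8/32 + 16/32 + 1/32 + 8/32 + 8/32 = 49/32 = 1.53125.

1.53125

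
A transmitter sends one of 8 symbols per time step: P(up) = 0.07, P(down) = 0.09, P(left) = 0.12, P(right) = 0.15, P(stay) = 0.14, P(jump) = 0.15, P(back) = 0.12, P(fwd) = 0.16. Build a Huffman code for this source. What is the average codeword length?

3 bits/symbol

Repeatedly combine the two least-probable nodes; the expected code length is the sum of the merged weights.
merge 7/100 + 9/100 → 4/25
merge 3/25 + 3/25 → 6/25
merge 7/50 + 3/20 → 29/100
merge 3/20 + 4/25 → 31/100
merge 4/25 + 6/25 → 2/5
merge 29/100 + 31/100 → 3/5
merge 2/5 + 3/5 → 1
L = 4/25 + 6/25 + 29/100 + 31/100 + 2/5 + 3/5 + 1 = 3 bits/symbol.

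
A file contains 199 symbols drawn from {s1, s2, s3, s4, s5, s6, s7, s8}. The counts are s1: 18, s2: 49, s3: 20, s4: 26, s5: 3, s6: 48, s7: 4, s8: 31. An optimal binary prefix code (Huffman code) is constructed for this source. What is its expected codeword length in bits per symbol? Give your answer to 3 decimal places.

Probabilities are the counts divided by 199.
Repeatedly combine the two least-probable nodes; the expected code length is the sum of the merged weights.
merge 3/199 + 4/199 → 7/199
merge 7/199 + 18/199 → 25/199
merge 20/199 + 25/199 → 45/199
merge 26/199 + 31/199 → 57/199
merge 45/199 + 48/199 → 93/199
merge 49/199 + 57/199 → 106/199
merge 93/199 + 106/199 → 1
L = 7/199 + 25/199 + 45/199 + 57/199 + 93/199 + 106/199 + 1 = 532/199 ≈ 2.673 bits/symbol.

2.673 bits/symbol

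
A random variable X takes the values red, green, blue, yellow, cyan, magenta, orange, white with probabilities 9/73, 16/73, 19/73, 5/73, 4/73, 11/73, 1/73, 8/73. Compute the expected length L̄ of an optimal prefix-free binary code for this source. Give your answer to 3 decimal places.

Repeatedly combine the two least-probable nodes; the expected code length is the sum of the merged weights.
merge 1/73 + 4/73 → 5/73
merge 5/73 + 5/73 → 10/73
merge 8/73 + 9/73 → 17/73
merge 10/73 + 11/73 → 21/73
merge 16/73 + 17/73 → 33/73
merge 19/73 + 21/73 → 40/73
merge 33/73 + 40/73 → 1
L = 5/73 + 10/73 + 17/73 + 21/73 + 33/73 + 40/73 + 1 = 199/73 ≈ 2.726 bits/symbol.

2.726 bits/symbol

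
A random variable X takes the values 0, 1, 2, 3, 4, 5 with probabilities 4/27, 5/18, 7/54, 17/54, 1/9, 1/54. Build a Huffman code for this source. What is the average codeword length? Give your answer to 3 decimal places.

Repeatedly combine the two least-probable nodes; the expected code length is the sum of the merged weights.
merge 1/54 + 1/9 → 7/54
merge 7/54 + 7/54 → 7/27
merge 4/27 + 7/27 → 11/27
merge 5/18 + 17/54 → 16/27
merge 11/27 + 16/27 → 1
L = 7/54 + 7/27 + 11/27 + 16/27 + 1 = 43/18 ≈ 2.389 bits/symbol.

2.389 bits/symbol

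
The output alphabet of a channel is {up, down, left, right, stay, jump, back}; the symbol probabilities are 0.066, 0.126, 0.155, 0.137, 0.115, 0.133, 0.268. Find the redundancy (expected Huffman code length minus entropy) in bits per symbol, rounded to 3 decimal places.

Entropy H = −Σ p log₂ p ≈ 2.7002 bits.
Huffman merges: 33/500+23/200→181/1000; 63/500+133/1000→259/1000; 137/1000+31/200→73/250; 181/1000+259/1000→11/25; 67/250+73/250→14/25; 11/25+14/25→1. L = 683/250 ≈ 2.7320.
L − H = 2.7320 − 2.7002 = 0.032 bits.

0.032 bits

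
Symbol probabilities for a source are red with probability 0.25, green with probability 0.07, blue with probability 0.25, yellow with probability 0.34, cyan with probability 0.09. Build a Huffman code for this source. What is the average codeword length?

2.16 bits/symbol

Repeatedly combine the two least-probable nodes; the expected code length is the sum of the merged weights.
merge 7/100 + 9/100 → 4/25
merge 4/25 + 1/4 → 41/100
merge 1/4 + 17/50 → 59/100
merge 41/100 + 59/100 → 1
L = 4/25 + 41/100 + 59/100 + 1 = 54/25 = 2.16 bits/symbol.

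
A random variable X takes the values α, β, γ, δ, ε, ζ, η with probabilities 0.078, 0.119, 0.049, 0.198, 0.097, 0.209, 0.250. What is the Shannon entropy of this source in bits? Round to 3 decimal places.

2.627 bits

H = −Σ pᵢ log₂ pᵢ.
−0.078·log₂(0.078) = 0.2871
−0.119·log₂(0.119) = 0.3654
−0.049·log₂(0.049) = 0.2132
−0.198·log₂(0.198) = 0.4626
−0.097·log₂(0.097) = 0.3265
−0.209·log₂(0.209) = 0.4720
−0.250·log₂(0.250) = 0.5000
Sum ≈ 2.6268 → 2.627 bits.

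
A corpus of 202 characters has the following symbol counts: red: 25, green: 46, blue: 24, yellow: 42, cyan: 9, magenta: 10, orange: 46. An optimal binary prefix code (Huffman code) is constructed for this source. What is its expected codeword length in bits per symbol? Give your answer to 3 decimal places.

Probabilities are the counts divided by 202.
Repeatedly combine the two least-probable nodes; the expected code length is the sum of the merged weights.
merge 9/202 + 5/101 → 19/202
merge 19/202 + 12/101 → 43/202
merge 25/202 + 21/101 → 67/202
merge 43/202 + 23/101 → 89/202
merge 23/101 + 67/202 → 113/202
merge 89/202 + 113/202 → 1
L = 19/202 + 43/202 + 67/202 + 89/202 + 113/202 + 1 = 533/202 ≈ 2.639 bits/symbol.

2.639 bits/symbol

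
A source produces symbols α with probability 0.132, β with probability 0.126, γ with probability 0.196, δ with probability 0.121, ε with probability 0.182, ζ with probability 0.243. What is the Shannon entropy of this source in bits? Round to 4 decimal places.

H = −Σ pᵢ log₂ pᵢ.
−0.132·log₂(0.132) = 0.3856
−0.126·log₂(0.126) = 0.3766
−0.196·log₂(0.196) = 0.4608
−0.121·log₂(0.121) = 0.3687
−0.182·log₂(0.182) = 0.4474
−0.243·log₂(0.243) = 0.4960
Sum ≈ 2.5350 → 2.5350 bits.

2.5350 bits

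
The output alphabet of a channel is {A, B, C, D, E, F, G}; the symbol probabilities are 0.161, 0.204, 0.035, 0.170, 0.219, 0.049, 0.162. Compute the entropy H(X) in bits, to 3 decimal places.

2.614 bits

H = −Σ pᵢ log₂ pᵢ.
−0.161·log₂(0.161) = 0.4242
−0.204·log₂(0.204) = 0.4678
−0.035·log₂(0.035) = 0.1693
−0.170·log₂(0.170) = 0.4346
−0.219·log₂(0.219) = 0.4798
−0.049·log₂(0.049) = 0.2132
−0.162·log₂(0.162) = 0.4254
Sum ≈ 2.6144 → 2.614 bits.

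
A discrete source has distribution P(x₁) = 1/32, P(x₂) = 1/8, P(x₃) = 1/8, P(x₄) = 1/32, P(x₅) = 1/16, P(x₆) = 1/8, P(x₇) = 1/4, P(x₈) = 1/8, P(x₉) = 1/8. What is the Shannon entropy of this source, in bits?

Each probability is a power of 1/2, so log₂(1/p) is an integer.
H = Σ p·log₂(1/p) = 1/32·5 + 1/8·3 + 1/8·3 + 1/32·5 + 1/16·4 + 1/8·3 + 1/4·2 + 1/8·3 + 1/8·3 = 2.9375 bits.

2.9375 bits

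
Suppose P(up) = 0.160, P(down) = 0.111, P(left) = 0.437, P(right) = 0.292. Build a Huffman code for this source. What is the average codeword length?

1.834 bits/symbol

Repeatedly combine the two least-probable nodes; the expected code length is the sum of the merged weights.
merge 111/1000 + 4/25 → 271/1000
merge 271/1000 + 73/250 → 563/1000
merge 437/1000 + 563/1000 → 1
L = 271/1000 + 563/1000 + 1 = 917/500 = 1.834 bits/symbol.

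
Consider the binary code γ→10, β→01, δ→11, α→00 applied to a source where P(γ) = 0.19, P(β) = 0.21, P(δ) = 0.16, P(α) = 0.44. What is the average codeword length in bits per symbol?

2 bits/symbol

L̄ = Σ pᵢ·ℓᵢ = 0.19·2 + 0.21·2 + 0.16·2 + 0.44·2 = 2 bits/symbol.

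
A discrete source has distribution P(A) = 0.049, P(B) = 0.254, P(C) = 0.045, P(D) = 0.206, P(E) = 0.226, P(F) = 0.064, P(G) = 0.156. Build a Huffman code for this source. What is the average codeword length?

Repeatedly combine the two least-probable nodes; the expected code length is the sum of the merged weights.
merge 9/200 + 49/1000 → 47/500
merge 8/125 + 47/500 → 79/500
merge 39/250 + 79/500 → 157/500
merge 103/500 + 113/500 → 54/125
merge 127/500 + 157/500 → 71/125
merge 54/125 + 71/125 → 1
L = 47/500 + 79/500 + 157/500 + 54/125 + 71/125 + 1 = 1283/500 = 2.566 bits/symbol.

2.566 bits/symbol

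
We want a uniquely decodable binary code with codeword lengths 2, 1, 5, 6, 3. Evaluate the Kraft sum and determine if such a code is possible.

With common denominator 2^6 = 64: Σ 2^(−ℓᵢ) = 16/64 + 32/64 + 2/64 + 1/64 + 8/64 = 59/64 = 0.921875.
Kraft's inequality requires Σ ≤ 1; here Σ = 0.921875 ≤ 1, so such a prefix code exists.

0.921875; yes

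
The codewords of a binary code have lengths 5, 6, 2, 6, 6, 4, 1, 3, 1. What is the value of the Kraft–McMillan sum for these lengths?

1.515625

With common denominator 2^6 = 64: Σ 2^(−ℓᵢ) = 2/64 + 1/64 + 16/64 + 1/64 + 1/64 + 4/64 + 32/64 + 8/64 + 32/64 = 97/64 = 1.515625.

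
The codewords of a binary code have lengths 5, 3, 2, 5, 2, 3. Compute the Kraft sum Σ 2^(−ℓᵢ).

With common denominator 2^5 = 32: Σ 2^(−ℓᵢ) = 1/32 + 4/32 + 8/32 + 1/32 + 8/32 + 4/32 = 26/32 = 0.8125.

0.8125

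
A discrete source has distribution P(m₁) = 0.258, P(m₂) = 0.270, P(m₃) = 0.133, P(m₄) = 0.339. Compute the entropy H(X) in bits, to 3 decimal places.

H = −Σ pᵢ log₂ pᵢ.
−0.258·log₂(0.258) = 0.5043
−0.270·log₂(0.270) = 0.5100
−0.133·log₂(0.133) = 0.3871
−0.339·log₂(0.339) = 0.5291
Sum ≈ 1.9305 → 1.930 bits.

1.930 bits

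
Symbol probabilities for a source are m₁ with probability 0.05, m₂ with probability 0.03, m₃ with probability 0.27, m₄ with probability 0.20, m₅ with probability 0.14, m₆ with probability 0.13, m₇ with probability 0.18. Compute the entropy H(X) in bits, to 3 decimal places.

H = −Σ pᵢ log₂ pᵢ.
−0.05·log₂(0.05) = 0.2161
−0.03·log₂(0.03) = 0.1518
−0.27·log₂(0.27) = 0.5100
−0.20·log₂(0.20) = 0.4644
−0.14·log₂(0.14) = 0.3971
−0.13·log₂(0.13) = 0.3826
−0.18·log₂(0.18) = 0.4453
Sum ≈ 2.5673 → 2.567 bits.

2.567 bits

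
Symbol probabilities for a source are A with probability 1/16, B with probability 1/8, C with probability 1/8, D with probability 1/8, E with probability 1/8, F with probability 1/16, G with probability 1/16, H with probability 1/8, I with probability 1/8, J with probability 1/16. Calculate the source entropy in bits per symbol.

Each probability is a power of 1/2, so log₂(1/p) is an integer.
H = Σ p·log₂(1/p) = 1/16·4 + 1/8·3 + 1/8·3 + 1/8·3 + 1/8·3 + 1/16·4 + 1/16·4 + 1/8·3 + 1/8·3 + 1/16·4 = 3.25 bits.

3.25 bits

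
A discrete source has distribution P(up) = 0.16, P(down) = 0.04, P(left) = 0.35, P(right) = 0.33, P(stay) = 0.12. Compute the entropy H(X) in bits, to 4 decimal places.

H = −Σ pᵢ log₂ pᵢ.
−0.16·log₂(0.16) = 0.4230
−0.04·log₂(0.04) = 0.1858
−0.35·log₂(0.35) = 0.5301
−0.33·log₂(0.33) = 0.5278
−0.12·log₂(0.12) = 0.3671
Sum ≈ 2.0338 → 2.0338 bits.

2.0338 bits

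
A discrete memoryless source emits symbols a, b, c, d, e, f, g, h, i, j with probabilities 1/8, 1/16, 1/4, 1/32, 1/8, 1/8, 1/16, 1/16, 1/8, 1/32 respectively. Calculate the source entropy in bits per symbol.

Each probability is a power of 1/2, so log₂(1/p) is an integer.
H = Σ p·log₂(1/p) = 1/8·3 + 1/16·4 + 1/4·2 + 1/32·5 + 1/8·3 + 1/8·3 + 1/16·4 + 1/16·4 + 1/8·3 + 1/32·5 = 3.0625 bits.

3.0625 bits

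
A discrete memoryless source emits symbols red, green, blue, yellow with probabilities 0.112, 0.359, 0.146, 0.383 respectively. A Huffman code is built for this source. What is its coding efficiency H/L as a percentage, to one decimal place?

97.1%

Entropy H = −Σ p log₂ p ≈ 1.8199 bits.
Huffman merges: 14/125+73/500→129/500; 129/500+359/1000→617/1000; 383/1000+617/1000→1. L = 15/8 ≈ 1.8750.
Efficiency = H/L = 1.8199/1.8750 = 97.1%.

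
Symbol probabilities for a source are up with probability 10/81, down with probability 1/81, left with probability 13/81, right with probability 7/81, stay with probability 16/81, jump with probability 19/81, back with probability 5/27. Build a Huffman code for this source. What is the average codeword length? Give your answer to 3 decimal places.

2.667 bits/symbol

Repeatedly combine the two least-probable nodes; the expected code length is the sum of the merged weights.
merge 1/81 + 7/81 → 8/81
merge 8/81 + 10/81 → 2/9
merge 13/81 + 5/27 → 28/81
merge 16/81 + 2/9 → 34/81
merge 19/81 + 28/81 → 47/81
merge 34/81 + 47/81 → 1
L = 8/81 + 2/9 + 28/81 + 34/81 + 47/81 + 1 = 8/3 ≈ 2.667 bits/symbol.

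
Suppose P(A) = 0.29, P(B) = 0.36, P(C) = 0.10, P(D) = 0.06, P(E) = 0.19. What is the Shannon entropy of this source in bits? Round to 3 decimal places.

2.079 bits

H = −Σ pᵢ log₂ pᵢ.
−0.29·log₂(0.29) = 0.5179
−0.36·log₂(0.36) = 0.5306
−0.10·log₂(0.10) = 0.3322
−0.06·log₂(0.06) = 0.2435
−0.19·log₂(0.19) = 0.4552
Sum ≈ 2.0795 → 2.079 bits.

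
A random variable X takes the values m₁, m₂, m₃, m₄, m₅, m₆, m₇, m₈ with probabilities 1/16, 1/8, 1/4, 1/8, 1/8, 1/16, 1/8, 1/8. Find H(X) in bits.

Each probability is a power of 1/2, so log₂(1/p) is an integer.
H = Σ p·log₂(1/p) = 1/16·4 + 1/8·3 + 1/4·2 + 1/8·3 + 1/8·3 + 1/16·4 + 1/8·3 + 1/8·3 = 2.875 bits.

2.875 bits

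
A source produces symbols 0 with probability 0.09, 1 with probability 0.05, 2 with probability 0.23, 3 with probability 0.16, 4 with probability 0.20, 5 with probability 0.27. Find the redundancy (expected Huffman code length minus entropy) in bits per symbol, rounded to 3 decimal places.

0.026 bits

Entropy H = −Σ p log₂ p ≈ 2.4138 bits.
Huffman merges: 1/20+9/100→7/50; 7/50+4/25→3/10; 1/5+23/100→43/100; 27/100+3/10→57/100; 43/100+57/100→1. L = 61/25 ≈ 2.4400.
L − H = 2.4400 − 2.4138 = 0.026 bits.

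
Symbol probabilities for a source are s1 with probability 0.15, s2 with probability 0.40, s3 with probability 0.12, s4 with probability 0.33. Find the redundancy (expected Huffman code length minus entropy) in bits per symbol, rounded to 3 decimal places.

Entropy H = −Σ p log₂ p ≈ 1.8342 bits.
Huffman merges: 3/25+3/20→27/100; 27/100+33/100→3/5; 2/5+3/5→1. L = 187/100 ≈ 1.8700.
L − H = 1.8700 − 1.8342 = 0.036 bits.

0.036 bits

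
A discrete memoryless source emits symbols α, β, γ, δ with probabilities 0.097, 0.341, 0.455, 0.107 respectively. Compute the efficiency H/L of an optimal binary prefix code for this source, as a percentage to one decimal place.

Entropy H = −Σ p log₂ p ≈ 1.7177 bits.
Huffman merges: 97/1000+107/1000→51/250; 51/250+341/1000→109/200; 91/200+109/200→1. L = 1749/1000 ≈ 1.7490.
Efficiency = H/L = 1.7177/1.7490 = 98.2%.

98.2%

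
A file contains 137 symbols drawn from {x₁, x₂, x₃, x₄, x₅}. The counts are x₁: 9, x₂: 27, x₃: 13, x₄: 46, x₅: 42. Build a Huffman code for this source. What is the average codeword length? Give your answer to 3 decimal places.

Probabilities are the counts divided by 137.
Repeatedly combine the two least-probable nodes; the expected code length is the sum of the merged weights.
merge 9/137 + 13/137 → 22/137
merge 22/137 + 27/137 → 49/137
merge 42/137 + 46/137 → 88/137
merge 49/137 + 88/137 → 1
L = 22/137 + 49/137 + 88/137 + 1 = 296/137 ≈ 2.161 bits/symbol.

2.161 bits/symbol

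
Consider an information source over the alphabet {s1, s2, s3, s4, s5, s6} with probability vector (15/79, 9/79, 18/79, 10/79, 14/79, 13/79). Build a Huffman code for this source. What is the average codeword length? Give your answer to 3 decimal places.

Repeatedly combine the two least-probable nodes; the expected code length is the sum of the merged weights.
merge 9/79 + 10/79 → 19/79
merge 13/79 + 14/79 → 27/79
merge 15/79 + 18/79 → 33/79
merge 19/79 + 27/79 → 46/79
merge 33/79 + 46/79 → 1
L = 19/79 + 27/79 + 33/79 + 46/79 + 1 = 204/79 ≈ 2.582 bits/symbol.

2.582 bits/symbol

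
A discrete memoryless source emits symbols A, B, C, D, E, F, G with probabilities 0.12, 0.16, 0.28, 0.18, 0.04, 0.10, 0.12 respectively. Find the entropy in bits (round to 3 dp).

H = −Σ pᵢ log₂ pᵢ.
−0.12·log₂(0.12) = 0.3671
−0.16·log₂(0.16) = 0.4230
−0.28·log₂(0.28) = 0.5142
−0.18·log₂(0.18) = 0.4453
−0.04·log₂(0.04) = 0.1858
−0.10·log₂(0.10) = 0.3322
−0.12·log₂(0.12) = 0.3671
Sum ≈ 2.6346 → 2.635 bits.

2.635 bits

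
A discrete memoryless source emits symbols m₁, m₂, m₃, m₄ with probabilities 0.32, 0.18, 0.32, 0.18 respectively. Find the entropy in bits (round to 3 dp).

1.943 bits

H = −Σ pᵢ log₂ pᵢ.
−0.32·log₂(0.32) = 0.5260
−0.18·log₂(0.18) = 0.4453
−0.32·log₂(0.32) = 0.5260
−0.18·log₂(0.18) = 0.4453
Sum ≈ 1.9427 → 1.943 bits.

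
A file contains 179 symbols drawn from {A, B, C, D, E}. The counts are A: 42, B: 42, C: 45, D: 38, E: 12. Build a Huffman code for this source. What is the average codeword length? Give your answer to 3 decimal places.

Probabilities are the counts divided by 179.
Repeatedly combine the two least-probable nodes; the expected code length is the sum of the merged weights.
merge 12/179 + 38/179 → 50/179
merge 42/179 + 42/179 → 84/179
merge 45/179 + 50/179 → 95/179
merge 84/179 + 95/179 → 1
L = 50/179 + 84/179 + 95/179 + 1 = 408/179 ≈ 2.279 bits/symbol.

2.279 bits/symbol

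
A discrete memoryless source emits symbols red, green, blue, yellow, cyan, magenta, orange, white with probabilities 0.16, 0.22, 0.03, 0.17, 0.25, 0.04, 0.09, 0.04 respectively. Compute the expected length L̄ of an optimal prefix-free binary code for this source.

Repeatedly combine the two least-probable nodes; the expected code length is the sum of the merged weights.
merge 3/100 + 1/25 → 7/100
merge 1/25 + 7/100 → 11/100
merge 9/100 + 11/100 → 1/5
merge 4/25 + 17/100 → 33/100
merge 1/5 + 11/50 → 21/50
merge 1/4 + 33/100 → 29/50
merge 21/50 + 29/50 → 1
L = 7/100 + 11/100 + 1/5 + 33/100 + 21/50 + 29/50 + 1 = 271/100 = 2.71 bits/symbol.

2.71 bits/symbol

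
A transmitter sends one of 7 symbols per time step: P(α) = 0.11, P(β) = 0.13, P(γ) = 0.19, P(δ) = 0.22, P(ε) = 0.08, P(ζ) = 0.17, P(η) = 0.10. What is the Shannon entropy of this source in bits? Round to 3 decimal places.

H = −Σ pᵢ log₂ pᵢ.
−0.11·log₂(0.11) = 0.3503
−0.13·log₂(0.13) = 0.3826
−0.19·log₂(0.19) = 0.4552
−0.22·log₂(0.22) = 0.4806
−0.08·log₂(0.08) = 0.2915
−0.17·log₂(0.17) = 0.4346
−0.10·log₂(0.10) = 0.3322
Sum ≈ 2.7270 → 2.727 bits.

2.727 bits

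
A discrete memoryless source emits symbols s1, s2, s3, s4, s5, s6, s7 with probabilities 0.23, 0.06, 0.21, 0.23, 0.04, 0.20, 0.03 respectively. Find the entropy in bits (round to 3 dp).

2.494 bits

H = −Σ pᵢ log₂ pᵢ.
−0.23·log₂(0.23) = 0.4877
−0.06·log₂(0.06) = 0.2435
−0.21·log₂(0.21) = 0.4728
−0.23·log₂(0.23) = 0.4877
−0.04·log₂(0.04) = 0.1858
−0.20·log₂(0.20) = 0.4644
−0.03·log₂(0.03) = 0.1518
Sum ≈ 2.4936 → 2.494 bits.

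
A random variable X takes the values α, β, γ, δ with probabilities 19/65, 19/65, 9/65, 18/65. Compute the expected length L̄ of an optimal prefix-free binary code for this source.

2 bits/symbol

Repeatedly combine the two least-probable nodes; the expected code length is the sum of the merged weights.
merge 9/65 + 18/65 → 27/65
merge 19/65 + 19/65 → 38/65
merge 27/65 + 38/65 → 1
L = 27/65 + 38/65 + 1 = 2 bits/symbol.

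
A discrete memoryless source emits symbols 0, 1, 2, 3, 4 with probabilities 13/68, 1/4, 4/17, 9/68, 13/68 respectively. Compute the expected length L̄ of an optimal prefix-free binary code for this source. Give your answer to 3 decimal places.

2.324 bits/symbol

Repeatedly combine the two least-probable nodes; the expected code length is the sum of the merged weights.
merge 9/68 + 13/68 → 11/34
merge 13/68 + 4/17 → 29/68
merge 1/4 + 11/34 → 39/68
merge 29/68 + 39/68 → 1
L = 11/34 + 29/68 + 39/68 + 1 = 79/34 ≈ 2.324 bits/symbol.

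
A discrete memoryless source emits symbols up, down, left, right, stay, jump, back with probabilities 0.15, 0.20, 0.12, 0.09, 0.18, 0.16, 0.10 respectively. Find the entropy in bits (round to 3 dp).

H = −Σ pᵢ log₂ pᵢ.
−0.15·log₂(0.15) = 0.4105
−0.20·log₂(0.20) = 0.4644
−0.12·log₂(0.12) = 0.3671
−0.09·log₂(0.09) = 0.3127
−0.18·log₂(0.18) = 0.4453
−0.16·log₂(0.16) = 0.4230
−0.10·log₂(0.10) = 0.3322
Sum ≈ 2.7552 → 2.755 bits.

2.755 bits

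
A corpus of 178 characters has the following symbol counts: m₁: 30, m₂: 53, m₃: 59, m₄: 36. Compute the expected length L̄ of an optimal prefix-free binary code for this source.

Probabilities are the counts divided by 178.
Repeatedly combine the two least-probable nodes; the expected code length is the sum of the merged weights.
merge 15/89 + 18/89 → 33/89
merge 53/178 + 59/178 → 56/89
merge 33/89 + 56/89 → 1
L = 33/89 + 56/89 + 1 = 2 bits/symbol.

2 bits/symbol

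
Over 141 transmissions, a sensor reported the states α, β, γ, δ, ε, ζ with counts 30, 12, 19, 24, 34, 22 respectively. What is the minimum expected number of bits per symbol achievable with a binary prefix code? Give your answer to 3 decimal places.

2.546 bits/symbol

Probabilities are the counts divided by 141.
Repeatedly combine the two least-probable nodes; the expected code length is the sum of the merged weights.
merge 4/47 + 19/141 → 31/141
merge 22/141 + 8/47 → 46/141
merge 10/47 + 31/141 → 61/141
merge 34/141 + 46/141 → 80/141
merge 61/141 + 80/141 → 1
L = 31/141 + 46/141 + 61/141 + 80/141 + 1 = 359/141 ≈ 2.546 bits/symbol.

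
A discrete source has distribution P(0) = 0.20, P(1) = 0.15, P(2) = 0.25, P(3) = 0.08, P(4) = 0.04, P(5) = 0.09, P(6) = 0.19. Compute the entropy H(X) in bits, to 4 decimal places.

2.6201 bits

H = −Σ pᵢ log₂ pᵢ.
−0.20·log₂(0.20) = 0.4644
−0.15·log₂(0.15) = 0.4105
−0.25·log₂(0.25) = 0.5000
−0.08·log₂(0.08) = 0.2915
−0.04·log₂(0.04) = 0.1858
−0.09·log₂(0.09) = 0.3127
−0.19·log₂(0.19) = 0.4552
Sum ≈ 2.6201 → 2.6201 bits.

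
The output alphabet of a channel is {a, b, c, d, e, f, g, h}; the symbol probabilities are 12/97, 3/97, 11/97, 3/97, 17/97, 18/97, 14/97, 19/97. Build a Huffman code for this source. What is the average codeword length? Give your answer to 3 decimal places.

2.856 bits/symbol

Repeatedly combine the two least-probable nodes; the expected code length is the sum of the merged weights.
merge 3/97 + 3/97 → 6/97
merge 6/97 + 11/97 → 17/97
merge 12/97 + 14/97 → 26/97
merge 17/97 + 17/97 → 34/97
merge 18/97 + 19/97 → 37/97
merge 26/97 + 34/97 → 60/97
merge 37/97 + 60/97 → 1
L = 6/97 + 17/97 + 26/97 + 34/97 + 37/97 + 60/97 + 1 = 277/97 ≈ 2.856 bits/symbol.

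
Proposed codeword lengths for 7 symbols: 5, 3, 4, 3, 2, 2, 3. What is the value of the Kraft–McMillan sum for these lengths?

With common denominator 2^5 = 32: Σ 2^(−ℓᵢ) = 1/32 + 4/32 + 2/32 + 4/32 + 8/32 + 8/32 + 4/32 = 31/32 = 0.96875.

0.96875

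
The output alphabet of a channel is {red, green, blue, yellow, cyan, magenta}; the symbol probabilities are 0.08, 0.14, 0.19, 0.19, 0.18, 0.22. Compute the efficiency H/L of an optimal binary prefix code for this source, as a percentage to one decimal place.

97.5%

Entropy H = −Σ p log₂ p ≈ 2.5250 bits.
Huffman merges: 2/25+7/50→11/50; 9/50+19/100→37/100; 19/100+11/50→41/100; 11/50+37/100→59/100; 41/100+59/100→1. L = 259/100 ≈ 2.5900.
Efficiency = H/L = 2.5250/2.5900 = 97.5%.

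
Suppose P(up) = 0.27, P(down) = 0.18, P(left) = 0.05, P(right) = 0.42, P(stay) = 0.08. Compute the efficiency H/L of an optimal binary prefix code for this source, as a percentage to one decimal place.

98.4%

Entropy H = −Σ p log₂ p ≈ 1.9886 bits.
Huffman merges: 1/20+2/25→13/100; 13/100+9/50→31/100; 27/100+31/100→29/50; 21/50+29/50→1. L = 101/50 ≈ 2.0200.
Efficiency = H/L = 1.9886/2.0200 = 98.4%.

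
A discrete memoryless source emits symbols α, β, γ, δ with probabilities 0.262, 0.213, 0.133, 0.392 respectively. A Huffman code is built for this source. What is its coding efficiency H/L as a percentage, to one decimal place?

Entropy H = −Σ p log₂ p ≈ 1.8982 bits.
Huffman merges: 133/1000+213/1000→173/500; 131/500+173/500→76/125; 49/125+76/125→1. L = 977/500 ≈ 1.9540.
Efficiency = H/L = 1.8982/1.9540 = 97.1%.

97.1%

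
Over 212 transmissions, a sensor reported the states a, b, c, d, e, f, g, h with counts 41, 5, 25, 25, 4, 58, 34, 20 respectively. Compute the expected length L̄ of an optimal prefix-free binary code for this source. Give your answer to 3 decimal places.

Probabilities are the counts divided by 212.
Repeatedly combine the two least-probable nodes; the expected code length is the sum of the merged weights.
merge 1/53 + 5/212 → 9/212
merge 9/212 + 5/53 → 29/212
merge 25/212 + 25/212 → 25/106
merge 29/212 + 17/106 → 63/212
merge 41/212 + 25/106 → 91/212
merge 29/106 + 63/212 → 121/212
merge 91/212 + 121/212 → 1
L = 9/212 + 29/212 + 25/106 + 63/212 + 91/212 + 121/212 + 1 = 575/212 ≈ 2.712 bits/symbol.

2.712 bits/symbol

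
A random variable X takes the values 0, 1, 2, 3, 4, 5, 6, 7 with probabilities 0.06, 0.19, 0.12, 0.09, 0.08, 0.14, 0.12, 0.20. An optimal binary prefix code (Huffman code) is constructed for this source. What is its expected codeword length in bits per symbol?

2.94 bits/symbol

Repeatedly combine the two least-probable nodes; the expected code length is the sum of the merged weights.
merge 3/50 + 2/25 → 7/50
merge 9/100 + 3/25 → 21/100
merge 3/25 + 7/50 → 13/50
merge 7/50 + 19/100 → 33/100
merge 1/5 + 21/100 → 41/100
merge 13/50 + 33/100 → 59/100
merge 41/100 + 59/100 → 1
L = 7/50 + 21/100 + 13/50 + 33/100 + 41/100 + 59/100 + 1 = 147/50 = 2.94 bits/symbol.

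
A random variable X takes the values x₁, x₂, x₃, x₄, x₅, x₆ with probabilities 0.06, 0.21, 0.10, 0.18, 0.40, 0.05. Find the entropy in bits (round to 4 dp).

H = −Σ pᵢ log₂ pᵢ.
−0.06·log₂(0.06) = 0.2435
−0.21·log₂(0.21) = 0.4728
−0.10·log₂(0.10) = 0.3322
−0.18·log₂(0.18) = 0.4453
−0.40·log₂(0.40) = 0.5288
−0.05·log₂(0.05) = 0.2161
Sum ≈ 2.2387 → 2.2387 bits.

2.2387 bits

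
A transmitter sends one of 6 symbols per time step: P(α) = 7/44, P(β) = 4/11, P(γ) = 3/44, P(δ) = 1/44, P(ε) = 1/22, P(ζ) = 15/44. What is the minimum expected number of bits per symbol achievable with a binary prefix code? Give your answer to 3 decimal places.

2.136 bits/symbol

Repeatedly combine the two least-probable nodes; the expected code length is the sum of the merged weights.
merge 1/44 + 1/22 → 3/44
merge 3/44 + 3/44 → 3/22
merge 3/22 + 7/44 → 13/44
merge 13/44 + 15/44 → 7/11
merge 4/11 + 7/11 → 1
L = 3/44 + 3/22 + 13/44 + 7/11 + 1 = 47/22 ≈ 2.136 bits/symbol.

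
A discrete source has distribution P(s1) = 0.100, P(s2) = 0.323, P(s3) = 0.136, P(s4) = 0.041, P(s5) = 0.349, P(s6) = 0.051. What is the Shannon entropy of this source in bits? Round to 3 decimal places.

H = −Σ pᵢ log₂ pᵢ.
−0.100·log₂(0.100) = 0.3322
−0.323·log₂(0.323) = 0.5266
−0.136·log₂(0.136) = 0.3915
−0.041·log₂(0.041) = 0.1889
−0.349·log₂(0.349) = 0.5300
−0.051·log₂(0.051) = 0.2190
Sum ≈ 2.1882 → 2.188 bits.

2.188 bits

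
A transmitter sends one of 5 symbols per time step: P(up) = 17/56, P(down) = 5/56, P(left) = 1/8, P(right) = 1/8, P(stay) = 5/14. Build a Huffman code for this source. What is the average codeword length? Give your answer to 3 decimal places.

2.196 bits/symbol

Repeatedly combine the two least-probable nodes; the expected code length is the sum of the merged weights.
merge 5/56 + 1/8 → 3/14
merge 1/8 + 3/14 → 19/56
merge 17/56 + 19/56 → 9/14
merge 5/14 + 9/14 → 1
L = 3/14 + 19/56 + 9/14 + 1 = 123/56 ≈ 2.196 bits/symbol.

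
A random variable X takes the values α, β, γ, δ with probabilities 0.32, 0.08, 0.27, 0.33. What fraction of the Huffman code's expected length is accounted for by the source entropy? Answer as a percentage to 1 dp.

92.8%

Entropy H = −Σ p log₂ p ≈ 1.8554 bits.
Huffman merges: 2/25+27/100→7/20; 8/25+33/100→13/20; 7/20+13/20→1. L = 2 ≈ 2.0000.
Efficiency = H/L = 1.8554/2.0000 = 92.8%.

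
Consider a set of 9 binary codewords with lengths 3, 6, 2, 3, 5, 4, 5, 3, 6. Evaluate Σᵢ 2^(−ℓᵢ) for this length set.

With common denominator 2^6 = 64: Σ 2^(−ℓᵢ) = 8/64 + 1/64 + 16/64 + 8/64 + 2/64 + 4/64 + 2/64 + 8/64 + 1/64 = 50/64 = 0.78125.

0.78125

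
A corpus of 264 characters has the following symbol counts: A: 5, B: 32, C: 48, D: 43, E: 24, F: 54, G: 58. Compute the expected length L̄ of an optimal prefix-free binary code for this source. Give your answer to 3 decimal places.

2.686 bits/symbol

Probabilities are the counts divided by 264.
Repeatedly combine the two least-probable nodes; the expected code length is the sum of the merged weights.
merge 5/264 + 1/11 → 29/264
merge 29/264 + 4/33 → 61/264
merge 43/264 + 2/11 → 91/264
merge 9/44 + 29/132 → 14/33
merge 61/264 + 91/264 → 19/33
merge 14/33 + 19/33 → 1
L = 29/264 + 61/264 + 91/264 + 14/33 + 19/33 + 1 = 709/264 ≈ 2.686 bits/symbol.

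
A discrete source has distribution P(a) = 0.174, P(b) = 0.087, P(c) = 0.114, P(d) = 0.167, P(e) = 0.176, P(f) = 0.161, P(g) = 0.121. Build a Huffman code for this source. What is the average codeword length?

Repeatedly combine the two least-probable nodes; the expected code length is the sum of the merged weights.
merge 87/1000 + 57/500 → 201/1000
merge 121/1000 + 161/1000 → 141/500
merge 167/1000 + 87/500 → 341/1000
merge 22/125 + 201/1000 → 377/1000
merge 141/500 + 341/1000 → 623/1000
merge 377/1000 + 623/1000 → 1
L = 201/1000 + 141/500 + 341/1000 + 377/1000 + 623/1000 + 1 = 353/125 = 2.824 bits/symbol.

2.824 bits/symbol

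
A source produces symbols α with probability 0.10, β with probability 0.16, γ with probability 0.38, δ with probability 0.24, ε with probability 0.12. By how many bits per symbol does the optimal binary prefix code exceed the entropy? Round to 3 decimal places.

0.073 bits

Entropy H = −Σ p log₂ p ≈ 2.1469 bits.
Huffman merges: 1/10+3/25→11/50; 4/25+11/50→19/50; 6/25+19/50→31/50; 19/50+31/50→1. L = 111/50 ≈ 2.2200.
L − H = 2.2200 − 2.1469 = 0.073 bits.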